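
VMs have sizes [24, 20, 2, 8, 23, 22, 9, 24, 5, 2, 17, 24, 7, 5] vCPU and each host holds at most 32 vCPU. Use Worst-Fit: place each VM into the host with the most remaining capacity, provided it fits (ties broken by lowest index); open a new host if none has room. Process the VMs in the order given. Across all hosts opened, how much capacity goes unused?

host 1: place 24 vCPU, 8 vCPU left
host 2: place 20 vCPU, 12 vCPU left
host 2: place 2 vCPU, 10 vCPU left
host 2: place 8 vCPU, 2 vCPU left
host 3: place 23 vCPU, 9 vCPU left
host 4: place 22 vCPU, 10 vCPU left
host 4: place 9 vCPU, 1 vCPU left
host 5: place 24 vCPU, 8 vCPU left
host 3: place 5 vCPU, 4 vCPU left
host 1: place 2 vCPU, 6 vCPU left
host 6: place 17 vCPU, 15 vCPU left
host 7: place 24 vCPU, 8 vCPU left
host 6: place 7 vCPU, 8 vCPU left
host 5: place 5 vCPU, 3 vCPU left
7 hosts × 32 vCPU = 224 vCPU; used 192 vCPU; unused 32 vCPU.

32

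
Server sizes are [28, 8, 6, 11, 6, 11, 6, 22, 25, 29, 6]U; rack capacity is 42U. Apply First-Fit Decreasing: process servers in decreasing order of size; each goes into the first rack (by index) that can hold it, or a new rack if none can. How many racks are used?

Sorted descending: 29, 28, 25, 22, 11, 11, 8, 6, 6, 6, 6.
29U → rack 1 (remaining 13U)
28U → rack 2 (remaining 14U)
25U → rack 3 (remaining 17U)
22U → rack 4 (remaining 20U)
11U → rack 1 (remaining 2U)
11U → rack 2 (remaining 3U)
8U → rack 3 (remaining 9U)
6U → rack 3 (remaining 3U)
6U → rack 4 (remaining 14U)
6U → rack 4 (remaining 8U)
6U → rack 4 (remaining 2U)

4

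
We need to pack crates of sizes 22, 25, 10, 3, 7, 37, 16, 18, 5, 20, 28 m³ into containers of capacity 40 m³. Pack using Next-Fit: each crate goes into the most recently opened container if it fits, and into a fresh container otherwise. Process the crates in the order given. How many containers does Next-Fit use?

Put 22 m³ in container 1; 18 m³ remain.
Put 25 m³ in container 2; 15 m³ remain.
Put 10 m³ in container 2; 5 m³ remain.
Put 3 m³ in container 2; 2 m³ remain.
Put 7 m³ in container 3; 33 m³ remain.
Put 37 m³ in container 4; 3 m³ remain.
Put 16 m³ in container 5; 24 m³ remain.
Put 18 m³ in container 5; 6 m³ remain.
Put 5 m³ in container 5; 1 m³ remain.
Put 20 m³ in container 6; 20 m³ remain.
Put 28 m³ in container 7; 12 m³ remain.
Final containers: [22] [25,10,3] [7] [37] [16,18,5] [20] [28].

7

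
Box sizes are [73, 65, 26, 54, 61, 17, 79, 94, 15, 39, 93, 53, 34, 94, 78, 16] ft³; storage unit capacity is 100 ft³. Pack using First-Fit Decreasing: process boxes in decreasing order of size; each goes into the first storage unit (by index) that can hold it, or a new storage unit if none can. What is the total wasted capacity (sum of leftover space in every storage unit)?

Sorted descending: 94, 94, 93, 79, 78, 73, 65, 61, 54, 53, 39, 34, 26, 17, 16, 15.
94 ft³ → storage unit 1 (remaining 6 ft³)
94 ft³ → storage unit 2 (remaining 6 ft³)
93 ft³ → storage unit 3 (remaining 7 ft³)
79 ft³ → storage unit 4 (remaining 21 ft³)
78 ft³ → storage unit 5 (remaining 22 ft³)
73 ft³ → storage unit 6 (remaining 27 ft³)
65 ft³ → storage unit 7 (remaining 35 ft³)
61 ft³ → storage unit 8 (remaining 39 ft³)
54 ft³ → storage unit 9 (remaining 46 ft³)
53 ft³ → storage unit 10 (remaining 47 ft³)
39 ft³ → storage unit 8 (remaining 0 ft³)
34 ft³ → storage unit 7 (remaining 1 ft³)
26 ft³ → storage unit 6 (remaining 1 ft³)
17 ft³ → storage unit 4 (remaining 4 ft³)
16 ft³ → storage unit 5 (remaining 6 ft³)
15 ft³ → storage unit 9 (remaining 31 ft³)
10 storage units × 100 ft³ = 1000 ft³; used 891 ft³; unused 109 ft³.

109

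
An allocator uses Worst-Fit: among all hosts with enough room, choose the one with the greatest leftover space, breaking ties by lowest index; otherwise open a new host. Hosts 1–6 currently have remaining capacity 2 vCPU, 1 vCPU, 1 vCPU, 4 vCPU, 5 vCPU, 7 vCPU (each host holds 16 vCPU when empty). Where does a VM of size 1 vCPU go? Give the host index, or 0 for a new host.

6

Hosts with room: host 1 (2 vCPU), host 2 (1 vCPU), host 3 (1 vCPU), host 4 (4 vCPU), host 5 (5 vCPU), host 6 (7 vCPU).
Most room is host 6 with 7 vCPU free.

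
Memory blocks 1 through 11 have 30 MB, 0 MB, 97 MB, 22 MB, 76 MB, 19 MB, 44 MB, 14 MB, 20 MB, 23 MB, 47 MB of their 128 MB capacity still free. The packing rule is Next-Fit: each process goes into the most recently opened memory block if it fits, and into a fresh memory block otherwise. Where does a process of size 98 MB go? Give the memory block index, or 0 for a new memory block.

Next-Fit only looks at memory block 11, which has 47 MB free.
98 MB does not fit, so a new memory block is opened.

0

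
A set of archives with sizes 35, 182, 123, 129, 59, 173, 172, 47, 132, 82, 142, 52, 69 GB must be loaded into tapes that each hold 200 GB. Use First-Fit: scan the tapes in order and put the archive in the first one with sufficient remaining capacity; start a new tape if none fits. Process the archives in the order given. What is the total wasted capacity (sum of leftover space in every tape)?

Put 35 GB in tape 1; 165 GB remain.
Put 182 GB in tape 2; 18 GB remain.
Put 123 GB in tape 1; 42 GB remain.
Put 129 GB in tape 3; 71 GB remain.
Put 59 GB in tape 3; 12 GB remain.
Put 173 GB in tape 4; 27 GB remain.
Put 172 GB in tape 5; 28 GB remain.
Put 47 GB in tape 6; 153 GB remain.
Put 132 GB in tape 6; 21 GB remain.
Put 82 GB in tape 7; 118 GB remain.
Put 142 GB in tape 8; 58 GB remain.
Put 52 GB in tape 7; 66 GB remain.
Put 69 GB in tape 9; 131 GB remain.
9 tapes × 200 GB = 1800 GB; used 1397 GB; unused 403 GB.

403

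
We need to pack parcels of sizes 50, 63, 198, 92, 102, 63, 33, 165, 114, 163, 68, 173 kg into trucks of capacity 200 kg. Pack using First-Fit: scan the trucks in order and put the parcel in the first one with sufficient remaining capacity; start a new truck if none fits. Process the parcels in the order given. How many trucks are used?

truck 1: place 50 kg, 150 kg left
truck 1: place 63 kg, 87 kg left
truck 2: place 198 kg, 2 kg left
truck 3: place 92 kg, 108 kg left
truck 3: place 102 kg, 6 kg left
truck 1: place 63 kg, 24 kg left
truck 4: place 33 kg, 167 kg left
truck 4: place 165 kg, 2 kg left
truck 5: place 114 kg, 86 kg left
truck 6: place 163 kg, 37 kg left
truck 5: place 68 kg, 18 kg left
truck 7: place 173 kg, 27 kg left

7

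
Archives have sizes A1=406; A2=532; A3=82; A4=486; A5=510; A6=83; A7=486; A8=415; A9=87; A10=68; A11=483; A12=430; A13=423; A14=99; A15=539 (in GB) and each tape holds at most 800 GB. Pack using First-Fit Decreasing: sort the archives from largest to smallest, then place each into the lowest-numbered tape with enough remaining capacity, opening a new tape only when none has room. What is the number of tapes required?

10

Sorted descending: 539, 532, 510, 486, 486, 483, 430, 423, 415, 406, 99, 87, 83, 82, 68.
tape 1: place 539 GB, 261 GB left
tape 2: place 532 GB, 268 GB left
tape 3: place 510 GB, 290 GB left
tape 4: place 486 GB, 314 GB left
tape 5: place 486 GB, 314 GB left
tape 6: place 483 GB, 317 GB left
tape 7: place 430 GB, 370 GB left
tape 8: place 423 GB, 377 GB left
tape 9: place 415 GB, 385 GB left
tape 10: place 406 GB, 394 GB left
tape 1: place 99 GB, 162 GB left
tape 1: place 87 GB, 75 GB left
tape 2: place 83 GB, 185 GB left
tape 2: place 82 GB, 103 GB left
tape 1: place 68 GB, 7 GB left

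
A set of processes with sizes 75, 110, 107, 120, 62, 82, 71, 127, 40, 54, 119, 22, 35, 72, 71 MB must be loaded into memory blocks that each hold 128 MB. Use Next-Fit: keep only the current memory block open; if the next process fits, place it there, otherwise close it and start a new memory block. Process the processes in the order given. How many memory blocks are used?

13

memory block 1: place 75 MB, 53 MB left
memory block 2: place 110 MB, 18 MB left
memory block 3: place 107 MB, 21 MB left
memory block 4: place 120 MB, 8 MB left
memory block 5: place 62 MB, 66 MB left
memory block 6: place 82 MB, 46 MB left
memory block 7: place 71 MB, 57 MB left
memory block 8: place 127 MB, 1 MB left
memory block 9: place 40 MB, 88 MB left
memory block 9: place 54 MB, 34 MB left
memory block 10: place 119 MB, 9 MB left
memory block 11: place 22 MB, 106 MB left
memory block 11: place 35 MB, 71 MB left
memory block 12: place 72 MB, 56 MB left
memory block 13: place 71 MB, 57 MB left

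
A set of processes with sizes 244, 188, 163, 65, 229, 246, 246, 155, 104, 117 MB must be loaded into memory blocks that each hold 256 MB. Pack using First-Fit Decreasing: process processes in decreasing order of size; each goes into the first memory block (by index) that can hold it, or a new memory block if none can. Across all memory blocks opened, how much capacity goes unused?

291

Sorted descending: 246, 246, 244, 229, 188, 163, 155, 117, 104, 65.
memory block 1: place 246 MB, 10 MB left
memory block 2: place 246 MB, 10 MB left
memory block 3: place 244 MB, 12 MB left
memory block 4: place 229 MB, 27 MB left
memory block 5: place 188 MB, 68 MB left
memory block 6: place 163 MB, 93 MB left
memory block 7: place 155 MB, 101 MB left
memory block 8: place 117 MB, 139 MB left
memory block 8: place 104 MB, 35 MB left
memory block 5: place 65 MB, 3 MB left
8 memory blocks × 256 MB = 2048 MB; used 1757 MB; unused 291 MB.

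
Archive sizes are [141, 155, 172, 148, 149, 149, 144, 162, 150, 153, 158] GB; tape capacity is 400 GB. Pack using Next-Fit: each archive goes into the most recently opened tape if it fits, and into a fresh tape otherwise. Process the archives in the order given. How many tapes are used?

Put 141 GB in tape 1; 259 GB remain.
Put 155 GB in tape 1; 104 GB remain.
Put 172 GB in tape 2; 228 GB remain.
Put 148 GB in tape 2; 80 GB remain.
Put 149 GB in tape 3; 251 GB remain.
Put 149 GB in tape 3; 102 GB remain.
Put 144 GB in tape 4; 256 GB remain.
Put 162 GB in tape 4; 94 GB remain.
Put 150 GB in tape 5; 250 GB remain.
Put 153 GB in tape 5; 97 GB remain.
Put 158 GB in tape 6; 242 GB remain.

6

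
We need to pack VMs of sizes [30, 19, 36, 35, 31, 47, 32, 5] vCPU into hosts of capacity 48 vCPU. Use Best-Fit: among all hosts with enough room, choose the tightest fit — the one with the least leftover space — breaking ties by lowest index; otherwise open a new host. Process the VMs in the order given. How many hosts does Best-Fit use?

7

30 vCPU → host 1 (remaining 18 vCPU)
19 vCPU → host 2 (remaining 29 vCPU)
36 vCPU → host 3 (remaining 12 vCPU)
35 vCPU → host 4 (remaining 13 vCPU)
31 vCPU → host 5 (remaining 17 vCPU)
47 vCPU → host 6 (remaining 1 vCPU)
32 vCPU → host 7 (remaining 16 vCPU)
5 vCPU → host 3 (remaining 7 vCPU)
Final hosts: [30] [19] [36,5] [35] [31] [47] [32].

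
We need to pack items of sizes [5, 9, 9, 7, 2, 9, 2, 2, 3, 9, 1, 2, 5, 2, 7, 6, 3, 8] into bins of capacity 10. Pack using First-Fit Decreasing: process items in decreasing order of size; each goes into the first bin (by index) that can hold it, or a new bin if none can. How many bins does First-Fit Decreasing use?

Sorted descending: 9, 9, 9, 9, 8, 7, 7, 6, 5, 5, 3, 3, 2, 2, 2, 2, 2, 1.
Put 9 in bin 1; 1 remain.
Put 9 in bin 2; 1 remain.
Put 9 in bin 3; 1 remain.
Put 9 in bin 4; 1 remain.
Put 8 in bin 5; 2 remain.
Put 7 in bin 6; 3 remain.
Put 7 in bin 7; 3 remain.
Put 6 in bin 8; 4 remain.
Put 5 in bin 9; 5 remain.
Put 5 in bin 9; 0 remain.
Put 3 in bin 6; 0 remain.
Put 3 in bin 7; 0 remain.
Put 2 in bin 5; 0 remain.
Put 2 in bin 8; 2 remain.
Put 2 in bin 8; 0 remain.
Put 2 in bin 10; 8 remain.
Put 2 in bin 10; 6 remain.
Put 1 in bin 1; 0 remain.

10 bins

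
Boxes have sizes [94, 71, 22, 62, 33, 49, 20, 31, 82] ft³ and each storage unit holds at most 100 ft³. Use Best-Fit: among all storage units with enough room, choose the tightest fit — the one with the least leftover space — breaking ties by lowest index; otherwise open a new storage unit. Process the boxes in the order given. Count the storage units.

Put 94 ft³ in storage unit 1; 6 ft³ remain.
Put 71 ft³ in storage unit 2; 29 ft³ remain.
Put 22 ft³ in storage unit 2; 7 ft³ remain.
Put 62 ft³ in storage unit 3; 38 ft³ remain.
Put 33 ft³ in storage unit 3; 5 ft³ remain.
Put 49 ft³ in storage unit 4; 51 ft³ remain.
Put 20 ft³ in storage unit 4; 31 ft³ remain.
Put 31 ft³ in storage unit 4; 0 ft³ remain.
Put 82 ft³ in storage unit 5; 18 ft³ remain.

5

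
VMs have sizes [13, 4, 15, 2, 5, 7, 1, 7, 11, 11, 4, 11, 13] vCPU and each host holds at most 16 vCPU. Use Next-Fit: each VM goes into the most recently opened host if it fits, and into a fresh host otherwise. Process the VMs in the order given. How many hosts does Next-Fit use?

Put 13 vCPU in host 1; 3 vCPU remain.
Put 4 vCPU in host 2; 12 vCPU remain.
Put 15 vCPU in host 3; 1 vCPU remain.
Put 2 vCPU in host 4; 14 vCPU remain.
Put 5 vCPU in host 4; 9 vCPU remain.
Put 7 vCPU in host 4; 2 vCPU remain.
Put 1 vCPU in host 4; 1 vCPU remain.
Put 7 vCPU in host 5; 9 vCPU remain.
Put 11 vCPU in host 6; 5 vCPU remain.
Put 11 vCPU in host 7; 5 vCPU remain.
Put 4 vCPU in host 7; 1 vCPU remain.
Put 11 vCPU in host 8; 5 vCPU remain.
Put 13 vCPU in host 9; 3 vCPU remain.
Final hosts: [13] [4] [15] [2,5,7,1] [7] [11] [11,4] [11] [13].

9 hosts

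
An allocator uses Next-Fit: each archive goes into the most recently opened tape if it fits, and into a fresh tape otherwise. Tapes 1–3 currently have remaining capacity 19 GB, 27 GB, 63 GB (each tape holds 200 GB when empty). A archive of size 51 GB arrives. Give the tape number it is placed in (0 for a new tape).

Next-Fit only looks at tape 3, which has 63 GB free.
51 GB fits there.

3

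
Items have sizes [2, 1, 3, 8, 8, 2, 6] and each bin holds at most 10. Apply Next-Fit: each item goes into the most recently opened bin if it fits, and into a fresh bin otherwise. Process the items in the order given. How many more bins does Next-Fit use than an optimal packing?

1

Next-Fit: [2,1,3] [8] [8,2] [6] → 4 bins.
Total size 30; any packing needs at least ⌈30/10⌉ = 3 bins.
An optimal packing achieves that bound: [8,2] [8,2] [6,3,1] → 3 bins.
Excess: 4 − 3 = 1.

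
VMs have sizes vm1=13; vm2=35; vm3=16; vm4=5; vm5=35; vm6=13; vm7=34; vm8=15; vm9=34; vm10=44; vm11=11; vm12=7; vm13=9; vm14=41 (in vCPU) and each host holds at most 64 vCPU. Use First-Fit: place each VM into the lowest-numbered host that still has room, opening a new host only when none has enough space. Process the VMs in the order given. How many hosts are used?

6 hosts

host 1: place vm1 (13 vCPU), 51 vCPU left
host 1: place vm2 (35 vCPU), 16 vCPU left
host 1: place vm3 (16 vCPU), 0 vCPU left
host 2: place vm4 (5 vCPU), 59 vCPU left
host 2: place vm5 (35 vCPU), 24 vCPU left
host 2: place vm6 (13 vCPU), 11 vCPU left
host 3: place vm7 (34 vCPU), 30 vCPU left
host 3: place vm8 (15 vCPU), 15 vCPU left
host 4: place vm9 (34 vCPU), 30 vCPU left
host 5: place vm10 (44 vCPU), 20 vCPU left
host 2: place vm11 (11 vCPU), 0 vCPU left
host 3: place vm12 (7 vCPU), 8 vCPU left
host 4: place vm13 (9 vCPU), 21 vCPU left
host 6: place vm14 (41 vCPU), 23 vCPU left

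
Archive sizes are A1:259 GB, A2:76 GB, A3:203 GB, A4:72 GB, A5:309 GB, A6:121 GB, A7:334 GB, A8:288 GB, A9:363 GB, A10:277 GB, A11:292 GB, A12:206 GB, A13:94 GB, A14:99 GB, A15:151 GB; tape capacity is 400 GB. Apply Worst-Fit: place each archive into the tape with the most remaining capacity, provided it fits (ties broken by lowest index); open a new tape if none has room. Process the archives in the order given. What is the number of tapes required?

10

Put A1 (259 GB) in tape 1; 141 GB remain.
Put A2 (76 GB) in tape 1; 65 GB remain.
Put A3 (203 GB) in tape 2; 197 GB remain.
Put A4 (72 GB) in tape 2; 125 GB remain.
Put A5 (309 GB) in tape 3; 91 GB remain.
Put A6 (121 GB) in tape 2; 4 GB remain.
Put A7 (334 GB) in tape 4; 66 GB remain.
Put A8 (288 GB) in tape 5; 112 GB remain.
Put A9 (363 GB) in tape 6; 37 GB remain.
Put A10 (277 GB) in tape 7; 123 GB remain.
Put A11 (292 GB) in tape 8; 108 GB remain.
Put A12 (206 GB) in tape 9; 194 GB remain.
Put A13 (94 GB) in tape 9; 100 GB remain.
Put A14 (99 GB) in tape 7; 24 GB remain.
Put A15 (151 GB) in tape 10; 249 GB remain.
Final tapes: [259,76] [203,72,121] [309] [334] [288] [363] [277,99] [292] [206,94] [151].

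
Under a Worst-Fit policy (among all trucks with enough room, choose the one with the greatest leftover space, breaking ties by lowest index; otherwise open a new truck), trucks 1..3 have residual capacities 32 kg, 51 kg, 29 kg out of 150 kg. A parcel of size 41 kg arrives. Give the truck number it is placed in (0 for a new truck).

Trucks with room: truck 2 (51 kg).
Most room is truck 2 with 51 kg free.

2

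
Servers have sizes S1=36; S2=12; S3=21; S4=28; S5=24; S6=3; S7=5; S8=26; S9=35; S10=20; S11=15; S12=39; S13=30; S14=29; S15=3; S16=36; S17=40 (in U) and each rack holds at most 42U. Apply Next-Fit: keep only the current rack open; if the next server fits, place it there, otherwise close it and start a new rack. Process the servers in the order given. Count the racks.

Put S1 (36U) in rack 1; 6U remain.
Put S2 (12U) in rack 2; 30U remain.
Put S3 (21U) in rack 2; 9U remain.
Put S4 (28U) in rack 3; 14U remain.
Put S5 (24U) in rack 4; 18U remain.
Put S6 (3U) in rack 4; 15U remain.
Put S7 (5U) in rack 4; 10U remain.
Put S8 (26U) in rack 5; 16U remain.
Put S9 (35U) in rack 6; 7U remain.
Put S10 (20U) in rack 7; 22U remain.
Put S11 (15U) in rack 7; 7U remain.
Put S12 (39U) in rack 8; 3U remain.
Put S13 (30U) in rack 9; 12U remain.
Put S14 (29U) in rack 10; 13U remain.
Put S15 (3U) in rack 10; 10U remain.
Put S16 (36U) in rack 11; 6U remain.
Put S17 (40U) in rack 12; 2U remain.

12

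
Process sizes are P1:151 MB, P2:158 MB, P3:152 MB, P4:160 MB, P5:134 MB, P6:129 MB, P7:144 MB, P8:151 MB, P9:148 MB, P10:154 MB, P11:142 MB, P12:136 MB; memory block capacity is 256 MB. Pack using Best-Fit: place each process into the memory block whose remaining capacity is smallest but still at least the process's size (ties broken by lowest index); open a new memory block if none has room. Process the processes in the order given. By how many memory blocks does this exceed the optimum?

Best-Fit: [151] [158] [152] [160] [134] [129] [144] [151] [148] [154] [142] [136] → 12 memory blocks.
12 processes exceed 128 MB (half the capacity), and no two of those can share a memory block, so at least 12 memory blocks are needed.
So 12 is already optimal.

0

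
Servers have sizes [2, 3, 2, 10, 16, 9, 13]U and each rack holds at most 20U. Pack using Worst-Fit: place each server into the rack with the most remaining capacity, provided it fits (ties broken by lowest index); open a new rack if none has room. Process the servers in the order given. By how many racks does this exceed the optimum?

1

Worst-Fit: [2,3,2,10] [16] [9] [13] → 4 racks.
Total size 55U; any packing needs at least ⌈55/20⌉ = 3 racks.
An optimal packing achieves that bound: [16,3] [13,2,2] [10,9] → 3 racks.
Excess: 4 − 3 = 1.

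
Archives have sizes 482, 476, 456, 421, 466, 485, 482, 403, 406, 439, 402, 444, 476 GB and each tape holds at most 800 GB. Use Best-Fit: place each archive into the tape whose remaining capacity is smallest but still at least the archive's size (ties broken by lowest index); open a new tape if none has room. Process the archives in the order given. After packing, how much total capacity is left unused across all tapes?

4562

Put 482 GB in tape 1; 318 GB remain.
Put 476 GB in tape 2; 324 GB remain.
Put 456 GB in tape 3; 344 GB remain.
Put 421 GB in tape 4; 379 GB remain.
Put 466 GB in tape 5; 334 GB remain.
Put 485 GB in tape 6; 315 GB remain.
Put 482 GB in tape 7; 318 GB remain.
Put 403 GB in tape 8; 397 GB remain.
Put 406 GB in tape 9; 394 GB remain.
Put 439 GB in tape 10; 361 GB remain.
Put 402 GB in tape 11; 398 GB remain.
Put 444 GB in tape 12; 356 GB remain.
Put 476 GB in tape 13; 324 GB remain.
13 tapes × 800 GB = 10400 GB; used 5838 GB; unused 4562 GB.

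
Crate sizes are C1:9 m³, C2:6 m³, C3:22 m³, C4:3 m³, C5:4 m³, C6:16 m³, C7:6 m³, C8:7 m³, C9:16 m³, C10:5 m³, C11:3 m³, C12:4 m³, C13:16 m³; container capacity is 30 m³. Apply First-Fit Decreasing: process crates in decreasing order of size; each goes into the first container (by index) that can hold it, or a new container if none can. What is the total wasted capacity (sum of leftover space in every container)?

3

Sorted descending: 22, 16, 16, 16, 9, 7, 6, 6, 5, 4, 4, 3, 3.
22 m³ → container 1 (remaining 8 m³)
16 m³ → container 2 (remaining 14 m³)
16 m³ → container 3 (remaining 14 m³)
16 m³ → container 4 (remaining 14 m³)
9 m³ → container 2 (remaining 5 m³)
7 m³ → container 1 (remaining 1 m³)
6 m³ → container 3 (remaining 8 m³)
6 m³ → container 3 (remaining 2 m³)
5 m³ → container 2 (remaining 0 m³)
4 m³ → container 4 (remaining 10 m³)
4 m³ → container 4 (remaining 6 m³)
3 m³ → container 4 (remaining 3 m³)
3 m³ → container 4 (remaining 0 m³)
4 containers × 30 m³ = 120 m³; used 117 m³; unused 3 m³.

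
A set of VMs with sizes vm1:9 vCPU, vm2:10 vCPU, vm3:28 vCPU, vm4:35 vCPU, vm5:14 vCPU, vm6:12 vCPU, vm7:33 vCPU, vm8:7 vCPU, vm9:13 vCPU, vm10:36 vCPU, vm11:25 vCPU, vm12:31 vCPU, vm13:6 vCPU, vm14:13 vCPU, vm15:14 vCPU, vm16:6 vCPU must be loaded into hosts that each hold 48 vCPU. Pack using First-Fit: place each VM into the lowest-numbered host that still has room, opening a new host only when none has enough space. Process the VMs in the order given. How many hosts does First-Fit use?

7 hosts

host 1: place vm1 (9 vCPU), 39 vCPU left
host 1: place vm2 (10 vCPU), 29 vCPU left
host 1: place vm3 (28 vCPU), 1 vCPU left
host 2: place vm4 (35 vCPU), 13 vCPU left
host 3: place vm5 (14 vCPU), 34 vCPU left
host 2: place vm6 (12 vCPU), 1 vCPU left
host 3: place vm7 (33 vCPU), 1 vCPU left
host 4: place vm8 (7 vCPU), 41 vCPU left
host 4: place vm9 (13 vCPU), 28 vCPU left
host 5: place vm10 (36 vCPU), 12 vCPU left
host 4: place vm11 (25 vCPU), 3 vCPU left
host 6: place vm12 (31 vCPU), 17 vCPU left
host 5: place vm13 (6 vCPU), 6 vCPU left
host 6: place vm14 (13 vCPU), 4 vCPU left
host 7: place vm15 (14 vCPU), 34 vCPU left
host 5: place vm16 (6 vCPU), 0 vCPU left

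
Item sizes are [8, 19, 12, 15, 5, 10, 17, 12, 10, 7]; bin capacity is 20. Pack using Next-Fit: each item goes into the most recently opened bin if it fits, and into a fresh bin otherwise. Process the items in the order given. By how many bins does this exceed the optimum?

Next-Fit: [8] [19] [12] [15,5] [10] [17] [12] [10,7] → 8 bins.
Total size 115; any packing needs at least ⌈115/20⌉ = 6 bins.
An optimal packing achieves that bound: [19] [17] [15,5] [12,8] [12,7] [10,10] → 6 bins.
Excess: 8 − 6 = 2.

2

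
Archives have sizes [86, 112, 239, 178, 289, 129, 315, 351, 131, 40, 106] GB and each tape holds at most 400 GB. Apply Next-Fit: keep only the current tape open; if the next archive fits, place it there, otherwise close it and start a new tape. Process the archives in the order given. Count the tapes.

tape 1: place 86 GB, 314 GB left
tape 1: place 112 GB, 202 GB left
tape 2: place 239 GB, 161 GB left
tape 3: place 178 GB, 222 GB left
tape 4: place 289 GB, 111 GB left
tape 5: place 129 GB, 271 GB left
tape 6: place 315 GB, 85 GB left
tape 7: place 351 GB, 49 GB left
tape 8: place 131 GB, 269 GB left
tape 8: place 40 GB, 229 GB left
tape 8: place 106 GB, 123 GB left
Final tapes: [86,112] [239] [178] [289] [129] [315] [351] [131,40,106].

8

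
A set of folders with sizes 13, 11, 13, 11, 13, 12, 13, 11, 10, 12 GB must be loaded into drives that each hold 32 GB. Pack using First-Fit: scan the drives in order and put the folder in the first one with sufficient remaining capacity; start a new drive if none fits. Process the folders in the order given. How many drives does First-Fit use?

5

Put 13 GB in drive 1; 19 GB remain.
Put 11 GB in drive 1; 8 GB remain.
Put 13 GB in drive 2; 19 GB remain.
Put 11 GB in drive 2; 8 GB remain.
Put 13 GB in drive 3; 19 GB remain.
Put 12 GB in drive 3; 7 GB remain.
Put 13 GB in drive 4; 19 GB remain.
Put 11 GB in drive 4; 8 GB remain.
Put 10 GB in drive 5; 22 GB remain.
Put 12 GB in drive 5; 10 GB remain.
Final drives: [13,11] [13,11] [13,12] [13,11] [10,12].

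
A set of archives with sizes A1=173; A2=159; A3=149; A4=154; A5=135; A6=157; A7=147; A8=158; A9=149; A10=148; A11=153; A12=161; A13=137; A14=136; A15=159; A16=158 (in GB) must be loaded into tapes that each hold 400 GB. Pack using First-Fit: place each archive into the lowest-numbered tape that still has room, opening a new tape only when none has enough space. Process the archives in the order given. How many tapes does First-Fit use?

8 tapes

A1 (173 GB) → tape 1 (remaining 227 GB)
A2 (159 GB) → tape 1 (remaining 68 GB)
A3 (149 GB) → tape 2 (remaining 251 GB)
A4 (154 GB) → tape 2 (remaining 97 GB)
A5 (135 GB) → tape 3 (remaining 265 GB)
A6 (157 GB) → tape 3 (remaining 108 GB)
A7 (147 GB) → tape 4 (remaining 253 GB)
A8 (158 GB) → tape 4 (remaining 95 GB)
A9 (149 GB) → tape 5 (remaining 251 GB)
A10 (148 GB) → tape 5 (remaining 103 GB)
A11 (153 GB) → tape 6 (remaining 247 GB)
A12 (161 GB) → tape 6 (remaining 86 GB)
A13 (137 GB) → tape 7 (remaining 263 GB)
A14 (136 GB) → tape 7 (remaining 127 GB)
A15 (159 GB) → tape 8 (remaining 241 GB)
A16 (158 GB) → tape 8 (remaining 83 GB)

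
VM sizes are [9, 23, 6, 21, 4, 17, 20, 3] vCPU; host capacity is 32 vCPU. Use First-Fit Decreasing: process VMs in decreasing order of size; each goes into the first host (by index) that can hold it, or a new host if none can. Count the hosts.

Sorted descending: 23, 21, 20, 17, 9, 6, 4, 3.
Put 23 vCPU in host 1; 9 vCPU remain.
Put 21 vCPU in host 2; 11 vCPU remain.
Put 20 vCPU in host 3; 12 vCPU remain.
Put 17 vCPU in host 4; 15 vCPU remain.
Put 9 vCPU in host 1; 0 vCPU remain.
Put 6 vCPU in host 2; 5 vCPU remain.
Put 4 vCPU in host 2; 1 vCPU remain.
Put 3 vCPU in host 3; 9 vCPU remain.

4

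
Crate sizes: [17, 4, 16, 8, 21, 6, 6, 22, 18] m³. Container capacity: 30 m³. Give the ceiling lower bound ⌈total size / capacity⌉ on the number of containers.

4 containers

Total size = 17 + 4 + 16 + 8 + 21 + 6 + 6 + 22 + 18 = 118 m³.
⌈118 / 30⌉ = 4.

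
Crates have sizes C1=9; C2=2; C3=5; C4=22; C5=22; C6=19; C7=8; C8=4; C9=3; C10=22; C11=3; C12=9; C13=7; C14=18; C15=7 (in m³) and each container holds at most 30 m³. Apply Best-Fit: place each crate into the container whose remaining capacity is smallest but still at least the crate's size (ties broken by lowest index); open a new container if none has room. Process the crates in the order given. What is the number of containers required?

6

Put C1 (9 m³) in container 1; 21 m³ remain.
Put C2 (2 m³) in container 1; 19 m³ remain.
Put C3 (5 m³) in container 1; 14 m³ remain.
Put C4 (22 m³) in container 2; 8 m³ remain.
Put C5 (22 m³) in container 3; 8 m³ remain.
Put C6 (19 m³) in container 4; 11 m³ remain.
Put C7 (8 m³) in container 2; 0 m³ remain.
Put C8 (4 m³) in container 3; 4 m³ remain.
Put C9 (3 m³) in container 3; 1 m³ remain.
Put C10 (22 m³) in container 5; 8 m³ remain.
Put C11 (3 m³) in container 5; 5 m³ remain.
Put C12 (9 m³) in container 4; 2 m³ remain.
Put C13 (7 m³) in container 1; 7 m³ remain.
Put C14 (18 m³) in container 6; 12 m³ remain.
Put C15 (7 m³) in container 1; 0 m³ remain.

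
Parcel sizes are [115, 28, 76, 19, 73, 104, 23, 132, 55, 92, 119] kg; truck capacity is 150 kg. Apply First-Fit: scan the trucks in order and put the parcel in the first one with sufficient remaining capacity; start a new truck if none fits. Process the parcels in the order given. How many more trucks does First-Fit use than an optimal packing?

1

First-Fit: [115,28] [76,19,23] [73,55] [104] [132] [92] [119] → 7 trucks.
Total size 836 kg; any packing needs at least ⌈836/150⌉ = 6 trucks.
An optimal packing achieves that bound: [132] [119,28] [115,23] [104,19] [92,55] [76,73] → 6 trucks.
Excess: 7 − 6 = 1.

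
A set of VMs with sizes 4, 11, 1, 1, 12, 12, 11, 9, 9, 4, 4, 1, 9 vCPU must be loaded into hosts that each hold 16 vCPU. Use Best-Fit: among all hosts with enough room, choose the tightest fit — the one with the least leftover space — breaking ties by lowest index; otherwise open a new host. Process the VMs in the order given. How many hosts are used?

7 hosts

4 vCPU → host 1 (remaining 12 vCPU)
11 vCPU → host 1 (remaining 1 vCPU)
1 vCPU → host 1 (remaining 0 vCPU)
1 vCPU → host 2 (remaining 15 vCPU)
12 vCPU → host 2 (remaining 3 vCPU)
12 vCPU → host 3 (remaining 4 vCPU)
11 vCPU → host 4 (remaining 5 vCPU)
9 vCPU → host 5 (remaining 7 vCPU)
9 vCPU → host 6 (remaining 7 vCPU)
4 vCPU → host 3 (remaining 0 vCPU)
4 vCPU → host 4 (remaining 1 vCPU)
1 vCPU → host 4 (remaining 0 vCPU)
9 vCPU → host 7 (remaining 7 vCPU)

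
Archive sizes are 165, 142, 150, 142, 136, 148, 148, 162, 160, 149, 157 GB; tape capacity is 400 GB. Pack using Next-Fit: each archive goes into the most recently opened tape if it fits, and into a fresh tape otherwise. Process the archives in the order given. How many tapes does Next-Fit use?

Put 165 GB in tape 1; 235 GB remain.
Put 142 GB in tape 1; 93 GB remain.
Put 150 GB in tape 2; 250 GB remain.
Put 142 GB in tape 2; 108 GB remain.
Put 136 GB in tape 3; 264 GB remain.
Put 148 GB in tape 3; 116 GB remain.
Put 148 GB in tape 4; 252 GB remain.
Put 162 GB in tape 4; 90 GB remain.
Put 160 GB in tape 5; 240 GB remain.
Put 149 GB in tape 5; 91 GB remain.
Put 157 GB in tape 6; 243 GB remain.
Final tapes: [165,142] [150,142] [136,148] [148,162] [160,149] [157].

6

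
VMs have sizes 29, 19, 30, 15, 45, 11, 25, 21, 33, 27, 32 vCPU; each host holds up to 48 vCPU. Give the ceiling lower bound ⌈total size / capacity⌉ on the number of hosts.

Total size = 29 + 19 + 30 + 15 + 45 + 11 + 25 + 21 + 33 + 27 + 32 = 287 vCPU.
⌈287 / 48⌉ = 6.

6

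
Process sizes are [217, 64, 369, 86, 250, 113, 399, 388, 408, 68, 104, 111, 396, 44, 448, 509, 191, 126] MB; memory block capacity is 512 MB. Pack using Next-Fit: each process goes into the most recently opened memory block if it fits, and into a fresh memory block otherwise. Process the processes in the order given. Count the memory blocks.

11

217 MB → memory block 1 (remaining 295 MB)
64 MB → memory block 1 (remaining 231 MB)
369 MB → memory block 2 (remaining 143 MB)
86 MB → memory block 2 (remaining 57 MB)
250 MB → memory block 3 (remaining 262 MB)
113 MB → memory block 3 (remaining 149 MB)
399 MB → memory block 4 (remaining 113 MB)
388 MB → memory block 5 (remaining 124 MB)
408 MB → memory block 6 (remaining 104 MB)
68 MB → memory block 6 (remaining 36 MB)
104 MB → memory block 7 (remaining 408 MB)
111 MB → memory block 7 (remaining 297 MB)
396 MB → memory block 8 (remaining 116 MB)
44 MB → memory block 8 (remaining 72 MB)
448 MB → memory block 9 (remaining 64 MB)
509 MB → memory block 10 (remaining 3 MB)
191 MB → memory block 11 (remaining 321 MB)
126 MB → memory block 11 (remaining 195 MB)
Final memory blocks: [217,64] [369,86] [250,113] [399] [388] [408,68] [104,111] [396,44] [448] [509] [191,126].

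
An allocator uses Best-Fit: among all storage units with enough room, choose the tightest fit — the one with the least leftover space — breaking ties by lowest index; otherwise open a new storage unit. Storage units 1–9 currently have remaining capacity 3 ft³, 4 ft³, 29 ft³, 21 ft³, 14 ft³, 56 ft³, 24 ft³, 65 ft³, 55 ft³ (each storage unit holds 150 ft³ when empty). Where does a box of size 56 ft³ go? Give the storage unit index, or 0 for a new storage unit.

Storage units with room: storage unit 6 (56 ft³), storage unit 8 (65 ft³).
Tightest fit is storage unit 6 with 56 ft³ free.

6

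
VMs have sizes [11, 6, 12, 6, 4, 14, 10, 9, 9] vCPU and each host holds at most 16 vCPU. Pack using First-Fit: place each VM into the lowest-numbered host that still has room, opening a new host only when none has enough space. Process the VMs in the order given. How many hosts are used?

7

host 1: place 11 vCPU, 5 vCPU left
host 2: place 6 vCPU, 10 vCPU left
host 3: place 12 vCPU, 4 vCPU left
host 2: place 6 vCPU, 4 vCPU left
host 1: place 4 vCPU, 1 vCPU left
host 4: place 14 vCPU, 2 vCPU left
host 5: place 10 vCPU, 6 vCPU left
host 6: place 9 vCPU, 7 vCPU left
host 7: place 9 vCPU, 7 vCPU left
Final hosts: [11,4] [6,6] [12] [14] [10] [9] [9].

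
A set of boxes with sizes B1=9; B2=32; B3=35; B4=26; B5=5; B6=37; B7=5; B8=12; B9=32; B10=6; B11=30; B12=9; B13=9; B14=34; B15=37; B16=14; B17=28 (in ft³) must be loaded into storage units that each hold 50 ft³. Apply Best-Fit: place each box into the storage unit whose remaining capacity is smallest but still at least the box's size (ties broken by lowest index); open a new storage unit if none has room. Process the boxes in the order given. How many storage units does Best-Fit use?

9 storage units

storage unit 1: place B1 (9 ft³), 41 ft³ left
storage unit 1: place B2 (32 ft³), 9 ft³ left
storage unit 2: place B3 (35 ft³), 15 ft³ left
storage unit 3: place B4 (26 ft³), 24 ft³ left
storage unit 1: place B5 (5 ft³), 4 ft³ left
storage unit 4: place B6 (37 ft³), 13 ft³ left
storage unit 4: place B7 (5 ft³), 8 ft³ left
storage unit 2: place B8 (12 ft³), 3 ft³ left
storage unit 5: place B9 (32 ft³), 18 ft³ left
storage unit 4: place B10 (6 ft³), 2 ft³ left
storage unit 6: place B11 (30 ft³), 20 ft³ left
storage unit 5: place B12 (9 ft³), 9 ft³ left
storage unit 5: place B13 (9 ft³), 0 ft³ left
storage unit 7: place B14 (34 ft³), 16 ft³ left
storage unit 8: place B15 (37 ft³), 13 ft³ left
storage unit 7: place B16 (14 ft³), 2 ft³ left
storage unit 9: place B17 (28 ft³), 22 ft³ left
Final storage units: [9,32,5] [35,12] [26] [37,5,6] [32,9,9] [30] [34,14] [37] [28].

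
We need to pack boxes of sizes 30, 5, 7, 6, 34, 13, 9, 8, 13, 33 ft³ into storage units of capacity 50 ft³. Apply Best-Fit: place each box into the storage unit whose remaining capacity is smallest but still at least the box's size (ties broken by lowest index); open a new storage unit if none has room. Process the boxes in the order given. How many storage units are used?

storage unit 1: place 30 ft³, 20 ft³ left
storage unit 1: place 5 ft³, 15 ft³ left
storage unit 1: place 7 ft³, 8 ft³ left
storage unit 1: place 6 ft³, 2 ft³ left
storage unit 2: place 34 ft³, 16 ft³ left
storage unit 2: place 13 ft³, 3 ft³ left
storage unit 3: place 9 ft³, 41 ft³ left
storage unit 3: place 8 ft³, 33 ft³ left
storage unit 3: place 13 ft³, 20 ft³ left
storage unit 4: place 33 ft³, 17 ft³ left
Final storage units: [30,5,7,6] [34,13] [9,8,13] [33].

4 storage units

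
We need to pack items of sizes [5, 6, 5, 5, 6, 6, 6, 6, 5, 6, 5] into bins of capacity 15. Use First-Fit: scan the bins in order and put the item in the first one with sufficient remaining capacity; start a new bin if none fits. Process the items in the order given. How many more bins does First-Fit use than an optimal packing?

First-Fit: [5,6] [5,5,5] [6,6] [6,6] [6,5] → 5 bins.
Total size 61; any packing needs at least ⌈61/15⌉ = 5 bins.
So 5 is already optimal.

0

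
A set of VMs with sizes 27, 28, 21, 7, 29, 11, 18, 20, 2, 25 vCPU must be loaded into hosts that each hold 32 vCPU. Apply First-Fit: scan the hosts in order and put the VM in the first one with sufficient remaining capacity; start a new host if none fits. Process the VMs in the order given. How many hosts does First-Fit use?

27 vCPU → host 1 (remaining 5 vCPU)
28 vCPU → host 2 (remaining 4 vCPU)
21 vCPU → host 3 (remaining 11 vCPU)
7 vCPU → host 3 (remaining 4 vCPU)
29 vCPU → host 4 (remaining 3 vCPU)
11 vCPU → host 5 (remaining 21 vCPU)
18 vCPU → host 5 (remaining 3 vCPU)
20 vCPU → host 6 (remaining 12 vCPU)
2 vCPU → host 1 (remaining 3 vCPU)
25 vCPU → host 7 (remaining 7 vCPU)

7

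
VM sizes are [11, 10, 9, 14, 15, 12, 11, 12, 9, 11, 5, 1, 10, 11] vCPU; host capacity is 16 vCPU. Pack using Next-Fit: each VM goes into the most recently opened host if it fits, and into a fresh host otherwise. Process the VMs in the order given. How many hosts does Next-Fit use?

11 vCPU → host 1 (remaining 5 vCPU)
10 vCPU → host 2 (remaining 6 vCPU)
9 vCPU → host 3 (remaining 7 vCPU)
14 vCPU → host 4 (remaining 2 vCPU)
15 vCPU → host 5 (remaining 1 vCPU)
12 vCPU → host 6 (remaining 4 vCPU)
11 vCPU → host 7 (remaining 5 vCPU)
12 vCPU → host 8 (remaining 4 vCPU)
9 vCPU → host 9 (remaining 7 vCPU)
11 vCPU → host 10 (remaining 5 vCPU)
5 vCPU → host 10 (remaining 0 vCPU)
1 vCPU → host 11 (remaining 15 vCPU)
10 vCPU → host 11 (remaining 5 vCPU)
11 vCPU → host 12 (remaining 5 vCPU)

12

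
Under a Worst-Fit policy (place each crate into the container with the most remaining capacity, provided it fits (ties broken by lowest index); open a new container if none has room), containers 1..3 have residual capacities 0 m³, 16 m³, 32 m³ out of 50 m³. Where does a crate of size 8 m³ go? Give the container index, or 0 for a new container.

3

Containers with room: container 2 (16 m³), container 3 (32 m³).
Most room is container 3 with 32 m³ free.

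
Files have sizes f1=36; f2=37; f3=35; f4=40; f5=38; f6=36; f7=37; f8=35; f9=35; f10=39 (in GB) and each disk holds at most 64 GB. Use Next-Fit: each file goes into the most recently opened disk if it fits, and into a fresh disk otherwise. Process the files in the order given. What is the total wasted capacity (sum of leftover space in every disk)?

f1 (36 GB) → disk 1 (remaining 28 GB)
f2 (37 GB) → disk 2 (remaining 27 GB)
f3 (35 GB) → disk 3 (remaining 29 GB)
f4 (40 GB) → disk 4 (remaining 24 GB)
f5 (38 GB) → disk 5 (remaining 26 GB)
f6 (36 GB) → disk 6 (remaining 28 GB)
f7 (37 GB) → disk 7 (remaining 27 GB)
f8 (35 GB) → disk 8 (remaining 29 GB)
f9 (35 GB) → disk 9 (remaining 29 GB)
f10 (39 GB) → disk 10 (remaining 25 GB)
10 disks × 64 GB = 640 GB; used 368 GB; unused 272 GB.

272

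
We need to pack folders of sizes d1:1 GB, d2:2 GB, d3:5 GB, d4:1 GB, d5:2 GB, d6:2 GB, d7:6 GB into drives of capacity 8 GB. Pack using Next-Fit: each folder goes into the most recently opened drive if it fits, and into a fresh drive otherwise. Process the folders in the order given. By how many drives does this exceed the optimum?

Next-Fit: [1,2,5] [1,2,2] [6] → 3 drives.
Total size 19 GB; any packing needs at least ⌈19/8⌉ = 3 drives.
So 3 is already optimal.

0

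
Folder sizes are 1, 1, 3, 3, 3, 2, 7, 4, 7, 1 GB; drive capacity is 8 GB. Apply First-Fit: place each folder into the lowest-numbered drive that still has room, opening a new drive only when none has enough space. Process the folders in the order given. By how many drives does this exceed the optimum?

1

First-Fit: [1,1,3,3] [3,2,1] [7] [4] [7] → 5 drives.
Total size 32 GB; any packing needs at least ⌈32/8⌉ = 4 drives.
An optimal packing achieves that bound: [7,1] [7,1] [4,3,1] [3,3,2] → 4 drives.
Excess: 5 − 4 = 1.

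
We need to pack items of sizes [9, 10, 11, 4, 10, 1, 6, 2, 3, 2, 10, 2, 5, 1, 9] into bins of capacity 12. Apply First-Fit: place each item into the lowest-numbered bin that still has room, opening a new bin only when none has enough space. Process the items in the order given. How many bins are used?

8 bins

Put 9 in bin 1; 3 remain.
Put 10 in bin 2; 2 remain.
Put 11 in bin 3; 1 remain.
Put 4 in bin 4; 8 remain.
Put 10 in bin 5; 2 remain.
Put 1 in bin 1; 2 remain.
Put 6 in bin 4; 2 remain.
Put 2 in bin 1; 0 remain.
Put 3 in bin 6; 9 remain.
Put 2 in bin 2; 0 remain.
Put 10 in bin 7; 2 remain.
Put 2 in bin 4; 0 remain.
Put 5 in bin 6; 4 remain.
Put 1 in bin 3; 0 remain.
Put 9 in bin 8; 3 remain.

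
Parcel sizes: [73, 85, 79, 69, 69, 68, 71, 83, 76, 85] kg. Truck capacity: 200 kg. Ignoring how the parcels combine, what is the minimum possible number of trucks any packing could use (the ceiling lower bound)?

4 trucks

Total size = 73 + 85 + 79 + 69 + 69 + 68 + 71 + 83 + 76 + 85 = 758 kg.
⌈758 / 200⌉ = 4.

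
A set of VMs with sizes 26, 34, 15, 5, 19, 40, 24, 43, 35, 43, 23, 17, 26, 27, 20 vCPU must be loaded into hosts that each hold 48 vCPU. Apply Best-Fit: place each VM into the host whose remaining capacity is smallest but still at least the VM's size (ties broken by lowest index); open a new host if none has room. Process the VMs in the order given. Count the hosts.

26 vCPU → host 1 (remaining 22 vCPU)
34 vCPU → host 2 (remaining 14 vCPU)
15 vCPU → host 1 (remaining 7 vCPU)
5 vCPU → host 1 (remaining 2 vCPU)
19 vCPU → host 3 (remaining 29 vCPU)
40 vCPU → host 4 (remaining 8 vCPU)
24 vCPU → host 3 (remaining 5 vCPU)
43 vCPU → host 5 (remaining 5 vCPU)
35 vCPU → host 6 (remaining 13 vCPU)
43 vCPU → host 7 (remaining 5 vCPU)
23 vCPU → host 8 (remaining 25 vCPU)
17 vCPU → host 8 (remaining 8 vCPU)
26 vCPU → host 9 (remaining 22 vCPU)
27 vCPU → host 10 (remaining 21 vCPU)
20 vCPU → host 10 (remaining 1 vCPU)

10 hosts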